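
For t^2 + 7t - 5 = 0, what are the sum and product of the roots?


For at^2+bt+c=0: sum = -b/a, product = c/a.
a=1, b=7, c=-5
Sum = -(7)/1 = -7
Product = (-5)/1 = -5


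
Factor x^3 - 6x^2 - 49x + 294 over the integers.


Try integer roots (divisors of 294). x=6: p(6)=0.
Divide out (x - 6): quotient is x^2 - 49.
Factor the quadratic: (x - 7)(x + 7)
Result: (x - 6)(x - 7)(x + 7)


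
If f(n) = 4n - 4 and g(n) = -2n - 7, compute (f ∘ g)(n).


Substitute g(n) into f:
f(g(n)) = 4*(-2n - 7) + (-4)
Expand and combine: -8n - 32


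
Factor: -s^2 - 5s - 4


Roots satisfy r1 + r2 = -b/a = -5 and r1*r2 = c/a = 4.
So r1 = -4, r2 = -1.
-s^2 - 5s - 4 = -(s - r1)(s - r2) = -(s + 4)(s + 1)


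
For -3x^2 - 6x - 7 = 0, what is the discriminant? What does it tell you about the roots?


D = b^2 - 4ac = (-6)^2 - 4(-3)(-7) = 36 - 84 = -48
Since D < 0: two complex conjugate roots (no real roots)


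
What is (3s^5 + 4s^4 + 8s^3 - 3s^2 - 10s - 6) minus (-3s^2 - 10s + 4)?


Distribute the minus sign:
  (3s^5 + 4s^4 + 8s^3 - 3s^2 - 10s - 6)
- (-3s^2 - 10s + 4)
Negate second polynomial: 3s^2 + 10s - 4
Add: 3s^5 + 4s^4 + 8s^3 - 10


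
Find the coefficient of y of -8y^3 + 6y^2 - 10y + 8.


Read off the coefficient of y: -10


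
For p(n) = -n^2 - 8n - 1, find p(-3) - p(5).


p(-3) = 14
p(5) = -66
p(-3) - p(5) = 14 + 66 = 80


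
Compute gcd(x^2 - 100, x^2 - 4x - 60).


Factor each:
  x^2 - 100 = (x - 10)(x + 10)
  x^2 - 4x - 60 = (x - 10)(x + 6)
Common monic factor: x - 10


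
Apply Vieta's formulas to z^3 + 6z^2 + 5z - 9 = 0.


Monic cubic z^3+bz^2+cz+d=0: sum=-b, pairwise sum=c, product=-d.
b=6, c=5, d=-9
r1+r2+r3 = -6
r1r2+r1r3+r2r3 = 5
r1r2r3 = 9


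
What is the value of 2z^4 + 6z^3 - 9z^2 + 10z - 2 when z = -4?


Using direct substitution:
  2 * (-4)^4 = 512
  6 * (-4)^3 = -384
  -9 * (-4)^2 = -144
  10 * (-4)^1 = -40
  constant: -2
Sum = 512 - 384 - 144 - 40 - 2 = -58


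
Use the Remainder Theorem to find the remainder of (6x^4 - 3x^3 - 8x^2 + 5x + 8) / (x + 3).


By the Remainder Theorem, the remainder equals p(-3):
  6*(-3)^4 = 486
  -3*(-3)^3 = 81
  -8*(-3)^2 = -72
  5*(-3)^1 = -15
  constant: 8
Sum: 486 + 81 - 72 - 15 + 8 = 488


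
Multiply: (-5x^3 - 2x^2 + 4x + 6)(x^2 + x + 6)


Distribute each term of the first polynomial:
  (-5x^3)(x^2 + x + 6) = -5x^5 - 5x^4 - 30x^3
  (-2x^2)(x^2 + x + 6) = -2x^4 - 2x^3 - 12x^2
  (4x)(x^2 + x + 6) = 4x^3 + 4x^2 + 24x
  (6)(x^2 + x + 6) = 6x^2 + 6x + 36
Sum: -5x^5 - 7x^4 - 28x^3 - 2x^2 + 30x + 36


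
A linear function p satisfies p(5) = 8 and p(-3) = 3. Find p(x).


p(x) = mx + b. Using p(5)=8, p(-3)=3:
m = (8 - 3)/(5 + 3) = 5/8 = 5/8
b = 8 - m*(5) = 8 - 25/8 = 39/8
p(x) = (5/8)x + (39/8)


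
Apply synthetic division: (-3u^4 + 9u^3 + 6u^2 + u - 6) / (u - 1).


Synthetic division with c = 1. Coefficients: -3, 9, 6, 1, -6
Bring down -3.
  -3 * 1 = -3; -3 + 9 = 6
  6 * 1 = 6; 6 + 6 = 12
  12 * 1 = 12; 12 + 1 = 13
  13 * 1 = 13; 13 - 6 = 7
Quotient: -3u^3 + 6u^2 + 12u + 13, Remainder: 7


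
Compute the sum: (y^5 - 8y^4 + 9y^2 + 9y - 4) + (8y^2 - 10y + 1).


Align terms by degree and add:
  y^5 - 8y^4 + 9y^2 + 9y - 4
+ 8y^2 - 10y + 1
= y^5 - 8y^4 + 17y^2 - y - 3


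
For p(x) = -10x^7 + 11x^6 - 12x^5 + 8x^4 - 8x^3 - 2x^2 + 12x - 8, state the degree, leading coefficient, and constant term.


Highest power of x is 7, with coefficient -10. Constant term is -8.
Degree = 7, leading coefficient = -10, constant term = -8


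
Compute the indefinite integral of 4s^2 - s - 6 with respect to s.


Reverse power rule on each term:
  ∫ 4s^2 ds = (4/3)s^3
  ∫ -s ds = -(1/2)s^2
  ∫ -6 ds = -6s
F(s) = (4/3)s^3 - (1/2)s^2 - 6s + C


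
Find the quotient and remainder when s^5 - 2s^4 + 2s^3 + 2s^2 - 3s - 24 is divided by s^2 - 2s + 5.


(s^5 - 2s^4 + 2s^3 + 2s^2 - 3s - 24) / (s^2 - 2s + 5)
Step 1: s^3 * (s^2 - 2s + 5) = s^5 - 2s^4 + 5s^3; subtract.
Step 2: 0 * (s^2 - 2s + 5) = 0; subtract.
Step 3: -3s * (s^2 - 2s + 5) = -3s^3 + 6s^2 - 15s; subtract.
Step 4: -4 * (s^2 - 2s + 5) = -4s^2 + 8s - 20; subtract.
Quotient: s^3 - 3s - 4, Remainder: 4s - 4


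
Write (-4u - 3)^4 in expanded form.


Expand (-4u - 3)^4 by repeated multiplication:
  (-4u - 3)^2 = 16u^2 + 24u + 9
  (-4u - 3)^3 = -64u^3 - 144u^2 - 108u - 27
= 256u^4 + 768u^3 + 864u^2 + 432u + 81


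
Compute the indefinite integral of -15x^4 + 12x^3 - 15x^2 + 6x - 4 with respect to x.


Reverse power rule on each term:
  ∫ -15x^4 dx = -3x^5
  ∫ 12x^3 dx = 3x^4
  ∫ -15x^2 dx = -5x^3
  ∫ 6x dx = 3x^2
  ∫ -4 dx = -4x
F(x) = -3x^5 + 3x^4 - 5x^3 + 3x^2 - 4x + C


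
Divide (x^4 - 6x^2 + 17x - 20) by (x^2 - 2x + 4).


(x^4 - 6x^2 + 17x - 20) / (x^2 - 2x + 4)
Step 1: x^2 * (x^2 - 2x + 4) = x^4 - 2x^3 + 4x^2; subtract.
Step 2: 2x * (x^2 - 2x + 4) = 2x^3 - 4x^2 + 8x; subtract.
Step 3: -6 * (x^2 - 2x + 4) = -6x^2 + 12x - 24; subtract.
Quotient: x^2 + 2x - 6, Remainder: -3x + 4


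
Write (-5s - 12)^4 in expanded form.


Expand (-5s - 12)^4 by repeated multiplication:
  (-5s - 12)^2 = 25s^2 + 120s + 144
  (-5s - 12)^3 = -125s^3 - 900s^2 - 2160s - 1728
= 625s^4 + 6000s^3 + 21600s^2 + 34560s + 20736


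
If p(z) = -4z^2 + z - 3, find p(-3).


Using direct substitution:
  -4 * (-3)^2 = -36
  1 * (-3)^1 = -3
  constant: -3
Sum = -36 - 3 - 3 = -42


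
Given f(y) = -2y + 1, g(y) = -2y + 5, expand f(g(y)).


Substitute g(y) into f:
f(g(y)) = -2*(-2y + 5) + 1
Expand and combine: 4y - 9


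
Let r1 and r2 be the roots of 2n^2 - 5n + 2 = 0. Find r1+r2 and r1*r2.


For an^2+bn+c=0: sum = -b/a, product = c/a.
a=2, b=-5, c=2
Sum = -(-5)/2 = 5/2
Product = (2)/2 = 1


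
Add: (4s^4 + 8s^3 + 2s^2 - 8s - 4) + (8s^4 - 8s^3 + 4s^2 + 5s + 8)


Align terms by degree and add:
  4s^4 + 8s^3 + 2s^2 - 8s - 4
+ 8s^4 - 8s^3 + 4s^2 + 5s + 8
= 12s^4 + 6s^2 - 3s + 4


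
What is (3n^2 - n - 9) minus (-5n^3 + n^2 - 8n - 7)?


Distribute the minus sign:
  (3n^2 - n - 9)
- (-5n^3 + n^2 - 8n - 7)
Negate second polynomial: 5n^3 - n^2 + 8n + 7
Add: 5n^3 + 2n^2 + 7n - 2


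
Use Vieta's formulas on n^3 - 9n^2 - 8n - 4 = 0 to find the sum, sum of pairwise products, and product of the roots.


Monic cubic n^3+bn^2+cn+d=0: sum=-b, pairwise sum=c, product=-d.
b=-9, c=-8, d=-4
r1+r2+r3 = 9
r1r2+r1r3+r2r3 = -8
r1r2r3 = 4


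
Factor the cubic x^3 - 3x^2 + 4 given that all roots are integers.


Try integer roots (divisors of 4). x=-1: p(-1)=0.
Divide out (x + 1): quotient is x^2 - 4x + 4.
Factor the quadratic: (x - 2)(x - 2)
Result: (x + 1)(x - 2)(x - 2)


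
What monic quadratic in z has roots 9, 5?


p(z) = (z - 9)(z - 5)
Expand: z^2 - 14z + 45


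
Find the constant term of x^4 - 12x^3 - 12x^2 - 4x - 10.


Read off the constant term: -10


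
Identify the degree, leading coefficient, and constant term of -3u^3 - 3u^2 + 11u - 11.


Highest power of u is 3, with coefficient -3. Constant term is -11.
Degree = 3, leading coefficient = -3, constant term = -11


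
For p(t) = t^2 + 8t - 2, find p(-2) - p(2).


p(-2) = -14
p(2) = 18
p(-2) - p(2) = -14 - 18 = -32


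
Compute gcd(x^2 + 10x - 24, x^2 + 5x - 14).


Factor each:
  x^2 + 10x - 24 = (x - 2)(x + 12)
  x^2 + 5x - 14 = (x - 2)(x + 7)
Common monic factor: x - 2


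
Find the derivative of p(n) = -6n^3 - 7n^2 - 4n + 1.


Apply the power rule term by term:
  d/dn(-6n^3) = -18n^2
  d/dn(-7n^2) = -14n
  d/dn(-4n) = -4
  d/dn(1) = 0
p'(n) = -18n^2 - 14n - 4


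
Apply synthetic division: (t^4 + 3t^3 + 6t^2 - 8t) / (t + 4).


Synthetic division with c = -4. Coefficients: 1, 3, 6, -8, 0
Bring down 1.
  1 * -4 = -4; -4 + 3 = -1
  -1 * -4 = 4; 4 + 6 = 10
  10 * -4 = -40; -40 - 8 = -48
  -48 * -4 = 192; 192 + 0 = 192
Quotient: t^3 - t^2 + 10t - 48, Remainder: 192


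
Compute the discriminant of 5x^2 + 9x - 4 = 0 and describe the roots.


D = b^2 - 4ac = (9)^2 - 4(5)(-4) = 81 + 80 = 161
Since D > 0: two distinct irrational roots


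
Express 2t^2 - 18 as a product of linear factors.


Roots satisfy r1 + r2 = -b/a = 0 and r1*r2 = c/a = -9.
So r1 = 3, r2 = -3.
2t^2 - 18 = 2(t - r1)(t - r2) = 2(t - 3)(t + 3)


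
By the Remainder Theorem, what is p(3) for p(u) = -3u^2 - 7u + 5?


By the Remainder Theorem, the remainder equals p(3):
  -3*(3)^2 = -27
  -7*(3)^1 = -21
  constant: 5
Sum: -27 - 21 + 5 = -43


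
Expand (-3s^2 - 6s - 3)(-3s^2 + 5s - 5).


Distribute each term of the first polynomial:
  (-3s^2)(-3s^2 + 5s - 5) = 9s^4 - 15s^3 + 15s^2
  (-6s)(-3s^2 + 5s - 5) = 18s^3 - 30s^2 + 30s
  (-3)(-3s^2 + 5s - 5) = 9s^2 - 15s + 15
Sum: 9s^4 + 3s^3 - 6s^2 + 15s + 15


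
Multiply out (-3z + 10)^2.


Expand (-3z + 10)^2 by repeated multiplication:
= 9z^2 - 60z + 100


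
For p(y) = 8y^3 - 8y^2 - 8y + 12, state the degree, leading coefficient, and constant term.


Highest power of y is 3, with coefficient 8. Constant term is 12.
Degree = 3, leading coefficient = 8, constant term = 12


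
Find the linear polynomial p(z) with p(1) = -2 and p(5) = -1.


p(z) = mz + b. Using p(1)=-2, p(5)=-1:
m = (-2 + 1)/(1 - 5) = -1/-4 = 1/4
b = -2 - m*(1) = -2 - 1/4 = -9/4
p(z) = (1/4)z - (9/4)


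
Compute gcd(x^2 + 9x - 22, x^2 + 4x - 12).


Factor each:
  x^2 + 9x - 22 = (x - 2)(x + 11)
  x^2 + 4x - 12 = (x - 2)(x + 6)
Common monic factor: x - 2


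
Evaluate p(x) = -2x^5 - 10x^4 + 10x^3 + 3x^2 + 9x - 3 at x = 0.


Using direct substitution:
  -2 * (0)^5 = 0
  -10 * (0)^4 = 0
  10 * (0)^3 = 0
  3 * (0)^2 = 0
  9 * (0)^1 = 0
  constant: -3
Sum = 0 + 0 + 0 + 0 + 0 - 3 = -3


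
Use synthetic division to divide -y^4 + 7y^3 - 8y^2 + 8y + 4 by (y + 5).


Synthetic division with c = -5. Coefficients: -1, 7, -8, 8, 4
Bring down -1.
  -1 * -5 = 5; 5 + 7 = 12
  12 * -5 = -60; -60 - 8 = -68
  -68 * -5 = 340; 340 + 8 = 348
  348 * -5 = -1740; -1740 + 4 = -1736
Quotient: -y^3 + 12y^2 - 68y + 348, Remainder: -1736


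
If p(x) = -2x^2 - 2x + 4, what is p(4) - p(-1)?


p(4) = -36
p(-1) = 4
p(4) - p(-1) = -36 - 4 = -40


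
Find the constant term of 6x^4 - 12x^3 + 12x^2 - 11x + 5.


Read off the constant term: 5


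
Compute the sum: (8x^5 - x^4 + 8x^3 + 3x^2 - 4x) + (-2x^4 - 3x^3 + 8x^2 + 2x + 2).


Align terms by degree and add:
  8x^5 - x^4 + 8x^3 + 3x^2 - 4x
  -2x^4 - 3x^3 + 8x^2 + 2x + 2
= 8x^5 - 3x^4 + 5x^3 + 11x^2 - 2x + 2


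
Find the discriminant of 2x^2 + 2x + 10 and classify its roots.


D = b^2 - 4ac = (2)^2 - 4(2)(10) = 4 - 80 = -76
Since D < 0: two complex conjugate roots (no real roots)


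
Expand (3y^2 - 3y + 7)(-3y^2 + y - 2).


Distribute each term of the first polynomial:
  (3y^2)(-3y^2 + y - 2) = -9y^4 + 3y^3 - 6y^2
  (-3y)(-3y^2 + y - 2) = 9y^3 - 3y^2 + 6y
  (7)(-3y^2 + y - 2) = -21y^2 + 7y - 14
Sum: -9y^4 + 12y^3 - 30y^2 + 13y - 14


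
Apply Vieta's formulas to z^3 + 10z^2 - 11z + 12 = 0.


Monic cubic z^3+bz^2+cz+d=0: sum=-b, pairwise sum=c, product=-d.
b=10, c=-11, d=12
r1+r2+r3 = -10
r1r2+r1r3+r2r3 = -11
r1r2r3 = -12


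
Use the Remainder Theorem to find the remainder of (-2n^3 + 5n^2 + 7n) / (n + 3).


By the Remainder Theorem, the remainder equals p(-3):
  -2*(-3)^3 = 54
  5*(-3)^2 = 45
  7*(-3)^1 = -21
  constant: 0
Sum: 54 + 45 - 21 + 0 = 78


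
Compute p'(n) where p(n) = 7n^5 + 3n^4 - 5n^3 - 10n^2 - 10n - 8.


Apply the power rule term by term:
  d/dn(7n^5) = 35n^4
  d/dn(3n^4) = 12n^3
  d/dn(-5n^3) = -15n^2
  d/dn(-10n^2) = -20n
  d/dn(-10n) = -10
  d/dn(-8) = 0
p'(n) = 35n^4 + 12n^3 - 15n^2 - 20n - 10


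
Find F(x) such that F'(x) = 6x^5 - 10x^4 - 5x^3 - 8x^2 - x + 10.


Reverse power rule on each term:
  ∫ 6x^5 dx = x^6
  ∫ -10x^4 dx = -2x^5
  ∫ -5x^3 dx = -(5/4)x^4
  ∫ -8x^2 dx = -(8/3)x^3
  ∫ -x dx = -(1/2)x^2
  ∫ 10 dx = 10x
F(x) = x^6 - 2x^5 - (5/4)x^4 - (8/3)x^3 - (1/2)x^2 + 10x + C


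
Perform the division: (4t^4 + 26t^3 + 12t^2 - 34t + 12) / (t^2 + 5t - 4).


(4t^4 + 26t^3 + 12t^2 - 34t + 12) / (t^2 + 5t - 4)
Step 1: 4t^2 * (t^2 + 5t - 4) = 4t^4 + 20t^3 - 16t^2; subtract.
Step 2: 6t * (t^2 + 5t - 4) = 6t^3 + 30t^2 - 24t; subtract.
Step 3: -2 * (t^2 + 5t - 4) = -2t^2 - 10t + 8; subtract.
Quotient: 4t^2 + 6t - 2, Remainder: 4


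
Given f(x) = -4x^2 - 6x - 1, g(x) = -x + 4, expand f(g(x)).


Substitute g(x) into f:
f(g(x)) = -4*(-x + 4)^2 + (-6)*(-x + 4) + (-1)
(-x + 4)^2 = x^2 - 8x + 16
Expand and combine: -4x^2 + 38x - 89


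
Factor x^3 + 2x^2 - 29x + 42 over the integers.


Try integer roots (divisors of 42). x=3: p(3)=0.
Divide out (x - 3): quotient is x^2 + 5x - 14.
Factor the quadratic: (x - 2)(x + 7)
Result: (x - 3)(x - 2)(x + 7)


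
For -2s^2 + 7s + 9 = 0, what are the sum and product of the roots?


For as^2+bs+c=0: sum = -b/a, product = c/a.
a=-2, b=7, c=9
Sum = -(7)/-2 = 7/2
Product = (9)/-2 = -9/2


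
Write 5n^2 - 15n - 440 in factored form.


Roots satisfy r1 + r2 = -b/a = 3 and r1*r2 = c/a = -88.
So r1 = 11, r2 = -8.
5n^2 - 15n - 440 = 5(n - r1)(n - r2) = 5(n - 11)(n + 8)


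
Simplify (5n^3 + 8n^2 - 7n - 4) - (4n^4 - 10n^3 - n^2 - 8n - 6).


Distribute the minus sign:
  (5n^3 + 8n^2 - 7n - 4)
- (4n^4 - 10n^3 - n^2 - 8n - 6)
Negate second polynomial: -4n^4 + 10n^3 + n^2 + 8n + 6
Add: -4n^4 + 15n^3 + 9n^2 + n + 2


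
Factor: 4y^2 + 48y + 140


Roots satisfy r1 + r2 = -b/a = -12 and r1*r2 = c/a = 35.
So r1 = -5, r2 = -7.
4y^2 + 48y + 140 = 4(y - r1)(y - r2) = 4(y + 5)(y + 7)


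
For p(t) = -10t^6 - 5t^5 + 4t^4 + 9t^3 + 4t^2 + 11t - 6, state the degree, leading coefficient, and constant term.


Highest power of t is 6, with coefficient -10. Constant term is -6.
Degree = 6, leading coefficient = -10, constant term = -6


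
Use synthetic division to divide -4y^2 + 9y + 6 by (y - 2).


Synthetic division with c = 2. Coefficients: -4, 9, 6
Bring down -4.
  -4 * 2 = -8; -8 + 9 = 1
  1 * 2 = 2; 2 + 6 = 8
Quotient: -4y + 1, Remainder: 8


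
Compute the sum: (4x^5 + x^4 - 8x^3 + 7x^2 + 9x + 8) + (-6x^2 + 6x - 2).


Align terms by degree and add:
  4x^5 + x^4 - 8x^3 + 7x^2 + 9x + 8
  -6x^2 + 6x - 2
= 4x^5 + x^4 - 8x^3 + x^2 + 15x + 6


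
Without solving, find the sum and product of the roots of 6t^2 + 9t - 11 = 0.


For at^2+bt+c=0: sum = -b/a, product = c/a.
a=6, b=9, c=-11
Sum = -(9)/6 = -3/2
Product = (-11)/6 = -11/6


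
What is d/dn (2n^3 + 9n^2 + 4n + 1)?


Apply the power rule term by term:
  d/dn(2n^3) = 6n^2
  d/dn(9n^2) = 18n
  d/dn(4n) = 4
  d/dn(1) = 0
p'(n) = 6n^2 + 18n + 4


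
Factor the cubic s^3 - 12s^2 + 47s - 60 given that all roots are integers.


Try integer roots (divisors of -60). s=3: p(3)=0.
Divide out (s - 3): quotient is s^2 - 9s + 20.
Factor the quadratic: (s - 5)(s - 4)
Result: (s - 3)(s - 5)(s - 4)


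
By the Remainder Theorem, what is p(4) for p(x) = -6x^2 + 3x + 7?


By the Remainder Theorem, the remainder equals p(4):
  -6*(4)^2 = -96
  3*(4)^1 = 12
  constant: 7
Sum: -96 + 12 + 7 = -77


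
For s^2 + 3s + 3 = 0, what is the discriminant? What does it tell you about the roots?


D = b^2 - 4ac = (3)^2 - 4(1)(3) = 9 - 12 = -3
Since D < 0: two complex conjugate roots (no real roots)


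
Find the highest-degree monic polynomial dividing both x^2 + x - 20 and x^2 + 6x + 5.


Factor each:
  x^2 + x - 20 = (x + 5)(x - 4)
  x^2 + 6x + 5 = (x + 5)(x + 1)
Common monic factor: x + 5


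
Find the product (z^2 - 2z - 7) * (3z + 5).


Distribute each term of the first polynomial:
  (z^2)(3z + 5) = 3z^3 + 5z^2
  (-2z)(3z + 5) = -6z^2 - 10z
  (-7)(3z + 5) = -21z - 35
Sum: 3z^3 - z^2 - 31z - 35


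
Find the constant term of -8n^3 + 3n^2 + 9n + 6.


Read off the constant term: 6


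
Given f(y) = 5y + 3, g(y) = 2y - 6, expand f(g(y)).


Substitute g(y) into f:
f(g(y)) = 5*(2y - 6) + 3
Expand and combine: 10y - 27


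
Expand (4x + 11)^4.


Expand (4x + 11)^4 by repeated multiplication:
  (4x + 11)^2 = 16x^2 + 88x + 121
  (4x + 11)^3 = 64x^3 + 528x^2 + 1452x + 1331
= 256x^4 + 2816x^3 + 11616x^2 + 21296x + 14641


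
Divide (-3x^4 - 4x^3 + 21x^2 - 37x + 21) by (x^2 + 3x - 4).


(-3x^4 - 4x^3 + 21x^2 - 37x + 21) / (x^2 + 3x - 4)
Step 1: -3x^2 * (x^2 + 3x - 4) = -3x^4 - 9x^3 + 12x^2; subtract.
Step 2: 5x * (x^2 + 3x - 4) = 5x^3 + 15x^2 - 20x; subtract.
Step 3: -6 * (x^2 + 3x - 4) = -6x^2 - 18x + 24; subtract.
Quotient: -3x^2 + 5x - 6, Remainder: x - 3


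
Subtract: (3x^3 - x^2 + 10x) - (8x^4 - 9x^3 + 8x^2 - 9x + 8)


Distribute the minus sign:
  (3x^3 - x^2 + 10x)
- (8x^4 - 9x^3 + 8x^2 - 9x + 8)
Negate second polynomial: -8x^4 + 9x^3 - 8x^2 + 9x - 8
Add: -8x^4 + 12x^3 - 9x^2 + 19x - 8


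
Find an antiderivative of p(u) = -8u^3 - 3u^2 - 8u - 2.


Reverse power rule on each term:
  ∫ -8u^3 du = -2u^4
  ∫ -3u^2 du = -u^3
  ∫ -8u du = -4u^2
  ∫ -2 du = -2u
F(u) = -2u^4 - u^3 - 4u^2 - 2u + C


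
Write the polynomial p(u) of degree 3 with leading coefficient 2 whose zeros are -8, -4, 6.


p(u) = 2(u + 8)(u + 4)(u - 6)
Expand: 2u^3 + 12u^2 - 80u - 384


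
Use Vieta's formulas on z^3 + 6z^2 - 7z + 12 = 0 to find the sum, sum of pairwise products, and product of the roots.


Monic cubic z^3+bz^2+cz+d=0: sum=-b, pairwise sum=c, product=-d.
b=6, c=-7, d=12
r1+r2+r3 = -6
r1r2+r1r3+r2r3 = -7
r1r2r3 = -12


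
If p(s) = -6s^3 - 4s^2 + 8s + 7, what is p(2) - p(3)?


p(2) = -41
p(3) = -167
p(2) - p(3) = -41 + 167 = 126


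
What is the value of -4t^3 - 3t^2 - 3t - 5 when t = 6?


Using direct substitution:
  -4 * (6)^3 = -864
  -3 * (6)^2 = -108
  -3 * (6)^1 = -18
  constant: -5
Sum = -864 - 108 - 18 - 5 = -995


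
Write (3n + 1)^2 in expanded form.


Expand (3n + 1)^2 by repeated multiplication:
= 9n^2 + 6n + 1


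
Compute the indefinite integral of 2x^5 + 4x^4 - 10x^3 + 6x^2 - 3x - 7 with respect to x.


Reverse power rule on each term:
  ∫ 2x^5 dx = (1/3)x^6
  ∫ 4x^4 dx = (4/5)x^5
  ∫ -10x^3 dx = -(5/2)x^4
  ∫ 6x^2 dx = 2x^3
  ∫ -3x dx = -(3/2)x^2
  ∫ -7 dx = -7x
F(x) = (1/3)x^6 + (4/5)x^5 - (5/2)x^4 + 2x^3 - (3/2)x^2 - 7x + C


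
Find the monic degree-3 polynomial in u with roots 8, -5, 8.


p(u) = (u - 8)(u + 5)(u - 8)
Expand: u^3 - 11u^2 - 16u + 320


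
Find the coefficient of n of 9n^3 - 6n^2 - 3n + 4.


Read off the coefficient of n: -3


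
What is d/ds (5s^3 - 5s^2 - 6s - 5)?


Apply the power rule term by term:
  d/ds(5s^3) = 15s^2
  d/ds(-5s^2) = -10s
  d/ds(-6s) = -6
  d/ds(-5) = 0
p'(s) = 15s^2 - 10s - 6


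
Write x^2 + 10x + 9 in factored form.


Roots satisfy r1 + r2 = -b/a = -10 and r1*r2 = c/a = 9.
So r1 = -9, r2 = -1.
x^2 + 10x + 9 = (x - r1)(x - r2) = (x + 9)(x + 1)


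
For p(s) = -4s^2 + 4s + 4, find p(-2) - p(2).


p(-2) = -20
p(2) = -4
p(-2) - p(2) = -20 + 4 = -16


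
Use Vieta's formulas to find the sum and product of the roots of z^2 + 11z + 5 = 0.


For az^2+bz+c=0: sum = -b/a, product = c/a.
a=1, b=11, c=5
Sum = -(11)/1 = -11
Product = (5)/1 = 5


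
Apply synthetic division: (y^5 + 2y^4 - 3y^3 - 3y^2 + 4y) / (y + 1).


Synthetic division with c = -1. Coefficients: 1, 2, -3, -3, 4, 0
Bring down 1.
  1 * -1 = -1; -1 + 2 = 1
  1 * -1 = -1; -1 - 3 = -4
  -4 * -1 = 4; 4 - 3 = 1
  1 * -1 = -1; -1 + 4 = 3
  3 * -1 = -3; -3 + 0 = -3
Quotient: y^4 + y^3 - 4y^2 + y + 3, Remainder: -3


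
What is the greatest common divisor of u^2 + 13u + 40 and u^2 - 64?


Factor each:
  u^2 + 13u + 40 = (u + 8)(u + 5)
  u^2 - 64 = (u + 8)(u - 8)
Common monic factor: u + 8


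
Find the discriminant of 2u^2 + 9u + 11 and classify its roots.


D = b^2 - 4ac = (9)^2 - 4(2)(11) = 81 - 88 = -7
Since D < 0: two complex conjugate roots (no real roots)


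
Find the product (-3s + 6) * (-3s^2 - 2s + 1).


Distribute each term of the first polynomial:
  (-3s)(-3s^2 - 2s + 1) = 9s^3 + 6s^2 - 3s
  (6)(-3s^2 - 2s + 1) = -18s^2 - 12s + 6
Sum: 9s^3 - 12s^2 - 15s + 6


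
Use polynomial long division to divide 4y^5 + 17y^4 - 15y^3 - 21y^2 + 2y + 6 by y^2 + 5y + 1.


(4y^5 + 17y^4 - 15y^3 - 21y^2 + 2y + 6) / (y^2 + 5y + 1)
Step 1: 4y^3 * (y^2 + 5y + 1) = 4y^5 + 20y^4 + 4y^3; subtract.
Step 2: -3y^2 * (y^2 + 5y + 1) = -3y^4 - 15y^3 - 3y^2; subtract.
Step 3: -4y * (y^2 + 5y + 1) = -4y^3 - 20y^2 - 4y; subtract.
Step 4: 2 * (y^2 + 5y + 1) = 2y^2 + 10y + 2; subtract.
Quotient: 4y^3 - 3y^2 - 4y + 2, Remainder: -4y + 4


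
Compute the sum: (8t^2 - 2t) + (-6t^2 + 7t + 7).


Align terms by degree and add:
  8t^2 - 2t
  -6t^2 + 7t + 7
= 2t^2 + 5t + 7


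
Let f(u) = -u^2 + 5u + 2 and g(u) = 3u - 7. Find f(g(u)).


Substitute g(u) into f:
f(g(u)) = -1*(3u - 7)^2 + 5*(3u - 7) + 2
(3u - 7)^2 = 9u^2 - 42u + 49
Expand and combine: -9u^2 + 57u - 82


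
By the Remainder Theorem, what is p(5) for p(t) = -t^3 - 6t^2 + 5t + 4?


By the Remainder Theorem, the remainder equals p(5):
  -1*(5)^3 = -125
  -6*(5)^2 = -150
  5*(5)^1 = 25
  constant: 4
Sum: -125 - 150 + 25 + 4 = -246


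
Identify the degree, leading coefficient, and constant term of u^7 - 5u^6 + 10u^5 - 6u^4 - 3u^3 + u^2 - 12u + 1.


Highest power of u is 7, with coefficient 1. Constant term is 1.
Degree = 7, leading coefficient = 1, constant term = 1


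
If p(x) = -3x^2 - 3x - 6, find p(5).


Using direct substitution:
  -3 * (5)^2 = -75
  -3 * (5)^1 = -15
  constant: -6
Sum = -75 - 15 - 6 = -96


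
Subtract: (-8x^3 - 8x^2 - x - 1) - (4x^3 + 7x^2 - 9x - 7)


Distribute the minus sign:
  (-8x^3 - 8x^2 - x - 1)
- (4x^3 + 7x^2 - 9x - 7)
Negate second polynomial: -4x^3 - 7x^2 + 9x + 7
Add: -12x^3 - 15x^2 + 8x + 6


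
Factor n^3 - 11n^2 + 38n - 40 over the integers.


Try integer roots (divisors of -40). n=2: p(2)=0.
Divide out (n - 2): quotient is n^2 - 9n + 20.
Factor the quadratic: (n - 4)(n - 5)
Result: (n - 2)(n - 4)(n - 5)


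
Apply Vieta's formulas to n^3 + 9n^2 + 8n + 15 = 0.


Monic cubic n^3+bn^2+cn+d=0: sum=-b, pairwise sum=c, product=-d.
b=9, c=8, d=15
r1+r2+r3 = -9
r1r2+r1r3+r2r3 = 8
r1r2r3 = -15


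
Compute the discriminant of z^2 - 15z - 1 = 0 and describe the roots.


D = b^2 - 4ac = (-15)^2 - 4(1)(-1) = 225 + 4 = 229
Since D > 0: two distinct irrational roots


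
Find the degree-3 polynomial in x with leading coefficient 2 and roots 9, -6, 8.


p(x) = 2(x - 9)(x + 6)(x - 8)
Expand: 2x^3 - 22x^2 - 60x + 864


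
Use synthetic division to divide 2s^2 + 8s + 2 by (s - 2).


Synthetic division with c = 2. Coefficients: 2, 8, 2
Bring down 2.
  2 * 2 = 4; 4 + 8 = 12
  12 * 2 = 24; 24 + 2 = 26
Quotient: 2s + 12, Remainder: 26


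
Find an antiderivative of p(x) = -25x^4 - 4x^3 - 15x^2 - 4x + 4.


Reverse power rule on each term:
  ∫ -25x^4 dx = -5x^5
  ∫ -4x^3 dx = -x^4
  ∫ -15x^2 dx = -5x^3
  ∫ -4x dx = -2x^2
  ∫ 4 dx = 4x
F(x) = -5x^5 - x^4 - 5x^3 - 2x^2 + 4x + C


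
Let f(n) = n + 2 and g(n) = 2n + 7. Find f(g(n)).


Substitute g(n) into f:
f(g(n)) = 1*(2n + 7) + 2
Expand and combine: 2n + 9


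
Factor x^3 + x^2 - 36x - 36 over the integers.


Try integer roots (divisors of -36). x=-1: p(-1)=0.
Divide out (x + 1): quotient is x^2 - 36.
Factor the quadratic: (x + 6)(x - 6)
Result: (x + 1)(x + 6)(x - 6)


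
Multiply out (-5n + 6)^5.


Expand (-5n + 6)^5 by repeated multiplication:
  (-5n + 6)^2 = 25n^2 - 60n + 36
  (-5n + 6)^3 = -125n^3 + 450n^2 - 540n + 216
  (-5n + 6)^4 = 625n^4 - 3000n^3 + 5400n^2 - 4320n + 1296
= -3125n^5 + 18750n^4 - 45000n^3 + 54000n^2 - 32400n + 7776


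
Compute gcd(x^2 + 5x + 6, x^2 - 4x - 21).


Factor each:
  x^2 + 5x + 6 = (x + 3)(x + 2)
  x^2 - 4x - 21 = (x + 3)(x - 7)
Common monic factor: x + 3


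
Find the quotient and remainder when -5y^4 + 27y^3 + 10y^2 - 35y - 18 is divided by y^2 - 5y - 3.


(-5y^4 + 27y^3 + 10y^2 - 35y - 18) / (y^2 - 5y - 3)
Step 1: -5y^2 * (y^2 - 5y - 3) = -5y^4 + 25y^3 + 15y^2; subtract.
Step 2: 2y * (y^2 - 5y - 3) = 2y^3 - 10y^2 - 6y; subtract.
Step 3: 5 * (y^2 - 5y - 3) = 5y^2 - 25y - 15; subtract.
Quotient: -5y^2 + 2y + 5, Remainder: -4y - 3


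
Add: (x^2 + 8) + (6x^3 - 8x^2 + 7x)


Align terms by degree and add:
  x^2 + 8
+ 6x^3 - 8x^2 + 7x
= 6x^3 - 7x^2 + 7x + 8


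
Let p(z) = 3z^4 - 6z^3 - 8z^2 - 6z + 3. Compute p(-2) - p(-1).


p(-2) = 79
p(-1) = 10
p(-2) - p(-1) = 79 - 10 = 69


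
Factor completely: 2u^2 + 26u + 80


Roots satisfy r1 + r2 = -b/a = -13 and r1*r2 = c/a = 40.
So r1 = -5, r2 = -8.
2u^2 + 26u + 80 = 2(u - r1)(u - r2) = 2(u + 5)(u + 8)


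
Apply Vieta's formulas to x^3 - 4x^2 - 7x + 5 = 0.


Monic cubic x^3+bx^2+cx+d=0: sum=-b, pairwise sum=c, product=-d.
b=-4, c=-7, d=5
r1+r2+r3 = 4
r1r2+r1r3+r2r3 = -7
r1r2r3 = -5


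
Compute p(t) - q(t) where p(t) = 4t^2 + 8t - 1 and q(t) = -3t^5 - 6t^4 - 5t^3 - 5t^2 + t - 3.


Distribute the minus sign:
  (4t^2 + 8t - 1)
- (-3t^5 - 6t^4 - 5t^3 - 5t^2 + t - 3)
Negate second polynomial: 3t^5 + 6t^4 + 5t^3 + 5t^2 - t + 3
Add: 3t^5 + 6t^4 + 5t^3 + 9t^2 + 7t + 2


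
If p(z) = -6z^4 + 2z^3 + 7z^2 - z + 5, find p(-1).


Using direct substitution:
  -6 * (-1)^4 = -6
  2 * (-1)^3 = -2
  7 * (-1)^2 = 7
  -1 * (-1)^1 = 1
  constant: 5
Sum = -6 - 2 + 7 + 1 + 5 = 5


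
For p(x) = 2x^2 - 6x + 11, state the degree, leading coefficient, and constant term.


Highest power of x is 2, with coefficient 2. Constant term is 11.
Degree = 2, leading coefficient = 2, constant term = 11


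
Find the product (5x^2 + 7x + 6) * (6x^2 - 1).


Distribute each term of the first polynomial:
  (5x^2)(6x^2 - 1) = 30x^4 - 5x^2
  (7x)(6x^2 - 1) = 42x^3 - 7x
  (6)(6x^2 - 1) = 36x^2 - 6
Sum: 30x^4 + 42x^3 + 31x^2 - 7x - 6


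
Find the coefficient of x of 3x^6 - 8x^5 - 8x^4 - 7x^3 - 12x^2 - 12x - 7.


Read off the coefficient of x: -12


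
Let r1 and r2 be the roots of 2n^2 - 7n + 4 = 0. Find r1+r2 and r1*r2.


For an^2+bn+c=0: sum = -b/a, product = c/a.
a=2, b=-7, c=4
Sum = -(-7)/2 = 7/2
Product = (4)/2 = 2


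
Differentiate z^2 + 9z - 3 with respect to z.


Apply the power rule term by term:
  d/dz(z^2) = 2z
  d/dz(9z) = 9
  d/dz(-3) = 0
p'(z) = 2z + 9


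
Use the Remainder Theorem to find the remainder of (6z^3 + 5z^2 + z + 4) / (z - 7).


By the Remainder Theorem, the remainder equals p(7):
  6*(7)^3 = 2058
  5*(7)^2 = 245
  1*(7)^1 = 7
  constant: 4
Sum: 2058 + 245 + 7 + 4 = 2314


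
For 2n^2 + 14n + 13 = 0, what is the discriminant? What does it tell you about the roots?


D = b^2 - 4ac = (14)^2 - 4(2)(13) = 196 - 104 = 92
Since D > 0: two distinct irrational roots


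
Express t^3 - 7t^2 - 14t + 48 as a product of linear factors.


Try integer roots (divisors of 48). t=8: p(8)=0.
Divide out (t - 8): quotient is t^2 + t - 6.
Factor the quadratic: (t + 3)(t - 2)
Result: (t - 8)(t + 3)(t - 2)


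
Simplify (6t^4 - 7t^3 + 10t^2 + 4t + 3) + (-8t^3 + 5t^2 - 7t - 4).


Align terms by degree and add:
  6t^4 - 7t^3 + 10t^2 + 4t + 3
  -8t^3 + 5t^2 - 7t - 4
= 6t^4 - 15t^3 + 15t^2 - 3t - 1


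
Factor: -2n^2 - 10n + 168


Roots satisfy r1 + r2 = -b/a = -5 and r1*r2 = c/a = -84.
So r1 = 7, r2 = -12.
-2n^2 - 10n + 168 = -2(n - r1)(n - r2) = -2(n - 7)(n + 12)


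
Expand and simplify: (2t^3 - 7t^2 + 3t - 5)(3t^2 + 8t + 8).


Distribute each term of the first polynomial:
  (2t^3)(3t^2 + 8t + 8) = 6t^5 + 16t^4 + 16t^3
  (-7t^2)(3t^2 + 8t + 8) = -21t^4 - 56t^3 - 56t^2
  (3t)(3t^2 + 8t + 8) = 9t^3 + 24t^2 + 24t
  (-5)(3t^2 + 8t + 8) = -15t^2 - 40t - 40
Sum: 6t^5 - 5t^4 - 31t^3 - 47t^2 - 16t - 40


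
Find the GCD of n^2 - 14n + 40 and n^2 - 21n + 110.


Factor each:
  n^2 - 14n + 40 = (n - 10)(n - 4)
  n^2 - 21n + 110 = (n - 10)(n - 11)
Common monic factor: n - 10


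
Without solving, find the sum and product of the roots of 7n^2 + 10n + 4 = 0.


For an^2+bn+c=0: sum = -b/a, product = c/a.
a=7, b=10, c=4
Sum = -(10)/7 = -10/7
Product = (4)/7 = 4/7


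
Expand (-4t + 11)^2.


Expand (-4t + 11)^2 by repeated multiplication:
= 16t^2 - 88t + 121


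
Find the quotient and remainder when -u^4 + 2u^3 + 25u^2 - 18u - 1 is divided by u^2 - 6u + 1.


(-u^4 + 2u^3 + 25u^2 - 18u - 1) / (u^2 - 6u + 1)
Step 1: -u^2 * (u^2 - 6u + 1) = -u^4 + 6u^3 - u^2; subtract.
Step 2: -4u * (u^2 - 6u + 1) = -4u^3 + 24u^2 - 4u; subtract.
Step 3: 2 * (u^2 - 6u + 1) = 2u^2 - 12u + 2; subtract.
Quotient: -u^2 - 4u + 2, Remainder: -2u - 3


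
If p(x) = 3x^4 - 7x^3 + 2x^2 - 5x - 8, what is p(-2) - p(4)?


p(-2) = 114
p(4) = 324
p(-2) - p(4) = 114 - 324 = -210


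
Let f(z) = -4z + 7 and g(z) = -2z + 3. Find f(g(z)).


Substitute g(z) into f:
f(g(z)) = -4*(-2z + 3) + 7
Expand and combine: 8z - 5


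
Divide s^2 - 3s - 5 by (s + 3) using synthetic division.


Synthetic division with c = -3. Coefficients: 1, -3, -5
Bring down 1.
  1 * -3 = -3; -3 - 3 = -6
  -6 * -3 = 18; 18 - 5 = 13
Quotient: s - 6, Remainder: 13


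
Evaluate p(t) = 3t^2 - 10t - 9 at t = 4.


Using direct substitution:
  3 * (4)^2 = 48
  -10 * (4)^1 = -40
  constant: -9
Sum = 48 - 40 - 9 = -1


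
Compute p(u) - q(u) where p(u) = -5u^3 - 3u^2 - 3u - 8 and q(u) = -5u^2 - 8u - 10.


Distribute the minus sign:
  (-5u^3 - 3u^2 - 3u - 8)
- (-5u^2 - 8u - 10)
Negate second polynomial: 5u^2 + 8u + 10
Add: -5u^3 + 2u^2 + 5u + 2


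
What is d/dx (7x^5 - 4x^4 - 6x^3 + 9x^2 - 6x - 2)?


Apply the power rule term by term:
  d/dx(7x^5) = 35x^4
  d/dx(-4x^4) = -16x^3
  d/dx(-6x^3) = -18x^2
  d/dx(9x^2) = 18x
  d/dx(-6x) = -6
  d/dx(-2) = 0
p'(x) = 35x^4 - 16x^3 - 18x^2 + 18x - 6


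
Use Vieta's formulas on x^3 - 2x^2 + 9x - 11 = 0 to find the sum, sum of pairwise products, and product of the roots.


Monic cubic x^3+bx^2+cx+d=0: sum=-b, pairwise sum=c, product=-d.
b=-2, c=9, d=-11
r1+r2+r3 = 2
r1r2+r1r3+r2r3 = 9
r1r2r3 = 11


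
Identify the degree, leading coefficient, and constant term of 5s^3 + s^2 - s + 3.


Highest power of s is 3, with coefficient 5. Constant term is 3.
Degree = 3, leading coefficient = 5, constant term = 3


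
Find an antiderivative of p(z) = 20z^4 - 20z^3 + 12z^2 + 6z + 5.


Reverse power rule on each term:
  ∫ 20z^4 dz = 4z^5
  ∫ -20z^3 dz = -5z^4
  ∫ 12z^2 dz = 4z^3
  ∫ 6z dz = 3z^2
  ∫ 5 dz = 5z
F(z) = 4z^5 - 5z^4 + 4z^3 + 3z^2 + 5z + C


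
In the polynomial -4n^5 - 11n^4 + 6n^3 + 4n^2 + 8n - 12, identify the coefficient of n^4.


Read off the coefficient of n^4: -11


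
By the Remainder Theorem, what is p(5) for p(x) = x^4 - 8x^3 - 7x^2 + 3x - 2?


By the Remainder Theorem, the remainder equals p(5):
  1*(5)^4 = 625
  -8*(5)^3 = -1000
  -7*(5)^2 = -175
  3*(5)^1 = 15
  constant: -2
Sum: 625 - 1000 - 175 + 15 - 2 = -537


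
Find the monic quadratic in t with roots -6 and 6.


p(t) = (t + 6)(t - 6)
Expand: t^2 - 36


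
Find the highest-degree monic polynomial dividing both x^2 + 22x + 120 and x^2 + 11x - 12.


Factor each:
  x^2 + 22x + 120 = (x + 12)(x + 10)
  x^2 + 11x - 12 = (x + 12)(x - 1)
Common monic factor: x + 12


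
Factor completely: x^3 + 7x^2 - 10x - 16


Try integer roots (divisors of -16). x=-8: p(-8)=0.
Divide out (x + 8): quotient is x^2 - x - 2.
Factor the quadratic: (x - 2)(x + 1)
Result: (x + 8)(x - 2)(x + 1)


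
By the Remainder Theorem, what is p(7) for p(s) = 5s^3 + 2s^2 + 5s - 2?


By the Remainder Theorem, the remainder equals p(7):
  5*(7)^3 = 1715
  2*(7)^2 = 98
  5*(7)^1 = 35
  constant: -2
Sum: 1715 + 98 + 35 - 2 = 1846


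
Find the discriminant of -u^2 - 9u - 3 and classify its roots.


D = b^2 - 4ac = (-9)^2 - 4(-1)(-3) = 81 - 12 = 69
Since D > 0: two distinct irrational roots


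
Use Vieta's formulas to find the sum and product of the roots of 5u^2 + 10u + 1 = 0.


For au^2+bu+c=0: sum = -b/a, product = c/a.
a=5, b=10, c=1
Sum = -(10)/5 = -2
Product = (1)/5 = 1/5


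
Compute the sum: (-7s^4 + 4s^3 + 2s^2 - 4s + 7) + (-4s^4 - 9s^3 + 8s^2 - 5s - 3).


Align terms by degree and add:
  -7s^4 + 4s^3 + 2s^2 - 4s + 7
  -4s^4 - 9s^3 + 8s^2 - 5s - 3
= -11s^4 - 5s^3 + 10s^2 - 9s + 4


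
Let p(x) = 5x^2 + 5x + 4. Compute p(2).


Using direct substitution:
  5 * (2)^2 = 20
  5 * (2)^1 = 10
  constant: 4
Sum = 20 + 10 + 4 = 34


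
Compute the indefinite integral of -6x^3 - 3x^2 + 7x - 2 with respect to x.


Reverse power rule on each term:
  ∫ -6x^3 dx = -(3/2)x^4
  ∫ -3x^2 dx = -x^3
  ∫ 7x dx = (7/2)x^2
  ∫ -2 dx = -2x
F(x) = -(3/2)x^4 - x^3 + (7/2)x^2 - 2x + C


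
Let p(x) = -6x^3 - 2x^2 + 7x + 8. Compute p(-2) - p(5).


p(-2) = 34
p(5) = -757
p(-2) - p(5) = 34 + 757 = 791


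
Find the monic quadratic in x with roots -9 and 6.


p(x) = (x + 9)(x - 6)
Expand: x^2 + 3x - 54


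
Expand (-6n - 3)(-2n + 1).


Distribute each term of the first polynomial:
  (-6n)(-2n + 1) = 12n^2 - 6n
  (-3)(-2n + 1) = 6n - 3
Sum: 12n^2 - 3


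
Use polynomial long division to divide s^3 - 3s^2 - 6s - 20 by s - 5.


(s^3 - 3s^2 - 6s - 20) / (s - 5)
Step 1: s^2 * (s - 5) = s^3 - 5s^2; subtract.
Step 2: 2s * (s - 5) = 2s^2 - 10s; subtract.
Step 3: 4 * (s - 5) = 4s - 20; subtract.
Quotient: s^2 + 2s + 4, Remainder: 0


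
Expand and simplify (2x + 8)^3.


Expand (2x + 8)^3 by repeated multiplication:
  (2x + 8)^2 = 4x^2 + 32x + 64
= 8x^3 + 96x^2 + 384x + 512


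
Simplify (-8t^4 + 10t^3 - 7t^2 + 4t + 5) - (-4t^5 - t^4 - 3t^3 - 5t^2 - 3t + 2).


Distribute the minus sign:
  (-8t^4 + 10t^3 - 7t^2 + 4t + 5)
- (-4t^5 - t^4 - 3t^3 - 5t^2 - 3t + 2)
Negate second polynomial: 4t^5 + t^4 + 3t^3 + 5t^2 + 3t - 2
Add: 4t^5 - 7t^4 + 13t^3 - 2t^2 + 7t + 3


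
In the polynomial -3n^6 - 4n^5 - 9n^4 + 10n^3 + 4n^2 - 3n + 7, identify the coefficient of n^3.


Read off the coefficient of n^3: 10


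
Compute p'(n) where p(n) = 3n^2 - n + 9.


Apply the power rule term by term:
  d/dn(3n^2) = 6n
  d/dn(-n) = -1
  d/dn(9) = 0
p'(n) = 6n - 1


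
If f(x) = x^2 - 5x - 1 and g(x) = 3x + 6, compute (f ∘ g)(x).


Substitute g(x) into f:
f(g(x)) = 1*(3x + 6)^2 + (-5)*(3x + 6) + (-1)
(3x + 6)^2 = 9x^2 + 36x + 36
Expand and combine: 9x^2 + 21x + 5


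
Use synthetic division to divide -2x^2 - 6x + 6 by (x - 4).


Synthetic division with c = 4. Coefficients: -2, -6, 6
Bring down -2.
  -2 * 4 = -8; -8 - 6 = -14
  -14 * 4 = -56; -56 + 6 = -50
Quotient: -2x - 14, Remainder: -50


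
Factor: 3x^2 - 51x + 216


Roots satisfy r1 + r2 = -b/a = 17 and r1*r2 = c/a = 72.
So r1 = 8, r2 = 9.
3x^2 - 51x + 216 = 3(x - r1)(x - r2) = 3(x - 8)(x - 9)


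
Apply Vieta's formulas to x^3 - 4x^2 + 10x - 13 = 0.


Monic cubic x^3+bx^2+cx+d=0: sum=-b, pairwise sum=c, product=-d.
b=-4, c=10, d=-13
r1+r2+r3 = 4
r1r2+r1r3+r2r3 = 10
r1r2r3 = 13


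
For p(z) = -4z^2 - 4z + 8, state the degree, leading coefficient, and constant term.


Highest power of z is 2, with coefficient -4. Constant term is 8.
Degree = 2, leading coefficient = -4, constant term = 8


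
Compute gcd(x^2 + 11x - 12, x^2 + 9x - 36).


Factor each:
  x^2 + 11x - 12 = (x + 12)(x - 1)
  x^2 + 9x - 36 = (x + 12)(x - 3)
Common monic factor: x + 12


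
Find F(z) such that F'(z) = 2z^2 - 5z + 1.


Reverse power rule on each term:
  ∫ 2z^2 dz = (2/3)z^3
  ∫ -5z dz = -(5/2)z^2
  ∫ 1 dz = z
F(z) = (2/3)z^3 - (5/2)z^2 + z + C


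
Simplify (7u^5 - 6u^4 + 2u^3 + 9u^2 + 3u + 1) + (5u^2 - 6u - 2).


Align terms by degree and add:
  7u^5 - 6u^4 + 2u^3 + 9u^2 + 3u + 1
+ 5u^2 - 6u - 2
= 7u^5 - 6u^4 + 2u^3 + 14u^2 - 3u - 1


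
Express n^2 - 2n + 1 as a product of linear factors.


Roots satisfy r1 + r2 = -b/a = 2 and r1*r2 = c/a = 1.
So r1 = 1, r2 = 1.
n^2 - 2n + 1 = (n - r1)(n - r2) = (n - 1)(n - 1)


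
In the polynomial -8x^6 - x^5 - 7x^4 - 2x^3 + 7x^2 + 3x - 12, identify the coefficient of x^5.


Read off the coefficient of x^5: -1


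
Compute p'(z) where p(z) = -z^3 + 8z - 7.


Apply the power rule term by term:
  d/dz(-z^3) = -3z^2
  d/dz(8z) = 8
  d/dz(-7) = 0
p'(z) = -3z^2 + 8


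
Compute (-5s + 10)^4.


Expand (-5s + 10)^4 by repeated multiplication:
  (-5s + 10)^2 = 25s^2 - 100s + 100
  (-5s + 10)^3 = -125s^3 + 750s^2 - 1500s + 1000
= 625s^4 - 5000s^3 + 15000s^2 - 20000s + 10000


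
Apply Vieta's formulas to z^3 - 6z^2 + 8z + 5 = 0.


Monic cubic z^3+bz^2+cz+d=0: sum=-b, pairwise sum=c, product=-d.
b=-6, c=8, d=5
r1+r2+r3 = 6
r1r2+r1r3+r2r3 = 8
r1r2r3 = -5


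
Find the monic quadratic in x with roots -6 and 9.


p(x) = (x + 6)(x - 9)
Expand: x^2 - 3x - 54


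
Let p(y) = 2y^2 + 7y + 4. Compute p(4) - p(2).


p(4) = 64
p(2) = 26
p(4) - p(2) = 64 - 26 = 38


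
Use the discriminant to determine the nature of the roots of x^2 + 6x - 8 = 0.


D = b^2 - 4ac = (6)^2 - 4(1)(-8) = 36 + 32 = 68
Since D > 0: two distinct irrational roots


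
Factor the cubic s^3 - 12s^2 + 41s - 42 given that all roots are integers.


Try integer roots (divisors of -42). s=7: p(7)=0.
Divide out (s - 7): quotient is s^2 - 5s + 6.
Factor the quadratic: (s - 3)(s - 2)
Result: (s - 7)(s - 3)(s - 2)


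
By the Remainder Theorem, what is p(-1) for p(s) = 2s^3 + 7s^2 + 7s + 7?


By the Remainder Theorem, the remainder equals p(-1):
  2*(-1)^3 = -2
  7*(-1)^2 = 7
  7*(-1)^1 = -7
  constant: 7
Sum: -2 + 7 - 7 + 7 = 5


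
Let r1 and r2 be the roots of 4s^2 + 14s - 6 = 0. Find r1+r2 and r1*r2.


For as^2+bs+c=0: sum = -b/a, product = c/a.
a=4, b=14, c=-6
Sum = -(14)/4 = -7/2
Product = (-6)/4 = -3/2


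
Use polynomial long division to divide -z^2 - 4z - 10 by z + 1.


(-z^2 - 4z - 10) / (z + 1)
Step 1: -z * (z + 1) = -z^2 - z; subtract.
Step 2: -3 * (z + 1) = -3z - 3; subtract.
Quotient: -z - 3, Remainder: -7


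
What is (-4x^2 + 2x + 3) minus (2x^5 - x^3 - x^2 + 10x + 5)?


Distribute the minus sign:
  (-4x^2 + 2x + 3)
- (2x^5 - x^3 - x^2 + 10x + 5)
Negate second polynomial: -2x^5 + x^3 + x^2 - 10x - 5
Add: -2x^5 + x^3 - 3x^2 - 8x - 2


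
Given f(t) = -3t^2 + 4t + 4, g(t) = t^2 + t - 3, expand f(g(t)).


Substitute g(t) into f:
f(g(t)) = -3*(t^2 + t - 3)^2 + 4*(t^2 + t - 3) + 4
(t^2 + t - 3)^2 = t^4 + 2t^3 - 5t^2 - 6t + 9
Expand and combine: -3t^4 - 6t^3 + 19t^2 + 22t - 35


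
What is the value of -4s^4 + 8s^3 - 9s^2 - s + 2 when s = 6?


Using direct substitution:
  -4 * (6)^4 = -5184
  8 * (6)^3 = 1728
  -9 * (6)^2 = -324
  -1 * (6)^1 = -6
  constant: 2
Sum = -5184 + 1728 - 324 - 6 + 2 = -3784


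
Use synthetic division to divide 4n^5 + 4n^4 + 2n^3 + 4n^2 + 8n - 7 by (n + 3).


Synthetic division with c = -3. Coefficients: 4, 4, 2, 4, 8, -7
Bring down 4.
  4 * -3 = -12; -12 + 4 = -8
  -8 * -3 = 24; 24 + 2 = 26
  26 * -3 = -78; -78 + 4 = -74
  -74 * -3 = 222; 222 + 8 = 230
  230 * -3 = -690; -690 - 7 = -697
Quotient: 4n^4 - 8n^3 + 26n^2 - 74n + 230, Remainder: -697


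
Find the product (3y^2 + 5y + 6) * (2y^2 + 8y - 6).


Distribute each term of the first polynomial:
  (3y^2)(2y^2 + 8y - 6) = 6y^4 + 24y^3 - 18y^2
  (5y)(2y^2 + 8y - 6) = 10y^3 + 40y^2 - 30y
  (6)(2y^2 + 8y - 6) = 12y^2 + 48y - 36
Sum: 6y^4 + 34y^3 + 34y^2 + 18y - 36


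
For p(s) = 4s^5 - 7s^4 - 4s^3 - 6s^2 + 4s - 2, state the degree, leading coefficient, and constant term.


Highest power of s is 5, with coefficient 4. Constant term is -2.
Degree = 5, leading coefficient = 4, constant term = -2


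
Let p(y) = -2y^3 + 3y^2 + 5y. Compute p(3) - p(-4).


p(3) = -12
p(-4) = 156
p(3) - p(-4) = -12 - 156 = -168


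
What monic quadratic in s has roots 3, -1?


p(s) = (s - 3)(s + 1)
Expand: s^2 - 2s - 3


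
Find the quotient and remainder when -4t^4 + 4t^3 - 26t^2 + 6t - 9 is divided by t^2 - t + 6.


(-4t^4 + 4t^3 - 26t^2 + 6t - 9) / (t^2 - t + 6)
Step 1: -4t^2 * (t^2 - t + 6) = -4t^4 + 4t^3 - 24t^2; subtract.
Step 2: 0 * (t^2 - t + 6) = 0; subtract.
Step 3: -2 * (t^2 - t + 6) = -2t^2 + 2t - 12; subtract.
Quotient: -4t^2 - 2, Remainder: 4t + 3
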